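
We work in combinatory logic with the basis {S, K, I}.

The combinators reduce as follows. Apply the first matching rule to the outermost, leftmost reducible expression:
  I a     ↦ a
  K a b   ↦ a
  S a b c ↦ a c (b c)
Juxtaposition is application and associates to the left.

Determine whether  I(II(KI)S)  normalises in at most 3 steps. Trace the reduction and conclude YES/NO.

Answer: NO — after 3 steps the term is KIS, not yet normal

Working:
  start: I(II(KI)S)
  →1  II(KI)S
  →2  I(KI)S
  →3  KIS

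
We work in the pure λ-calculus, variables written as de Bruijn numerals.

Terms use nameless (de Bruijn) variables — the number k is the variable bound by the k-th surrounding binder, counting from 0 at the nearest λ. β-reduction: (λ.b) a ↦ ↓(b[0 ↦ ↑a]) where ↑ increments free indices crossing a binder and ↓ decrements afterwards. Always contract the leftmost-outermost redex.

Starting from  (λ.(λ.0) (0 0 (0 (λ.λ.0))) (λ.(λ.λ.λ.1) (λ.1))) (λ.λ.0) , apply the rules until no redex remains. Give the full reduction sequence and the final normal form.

  start: (λ.(λ.0) (0 0 (0 (λ.λ.0))) (λ.(λ.λ.λ.1) (λ.1))) (λ.λ.0)
  step 1: (λ.0) ((λ.λ.0) (λ.λ.0) ((λ.λ.0) (λ.λ.0))) (λ.(λ.λ.λ.1) (λ.1))
  step 2: (λ.λ.0) (λ.λ.0) ((λ.λ.0) (λ.λ.0)) (λ.(λ.λ.λ.1) (λ.1))
  step 3: (λ.0) ((λ.λ.0) (λ.λ.0)) (λ.(λ.λ.λ.1) (λ.1))
  step 4: (λ.λ.0) (λ.λ.0) (λ.(λ.λ.λ.1) (λ.1))
  step 5: (λ.0) (λ.(λ.λ.λ.1) (λ.1))
  step 6: λ.(λ.λ.λ.1) (λ.1)
  step 7: λ.λ.λ.1

Answer: normal form = λ.λ.λ.1  (in 7 steps)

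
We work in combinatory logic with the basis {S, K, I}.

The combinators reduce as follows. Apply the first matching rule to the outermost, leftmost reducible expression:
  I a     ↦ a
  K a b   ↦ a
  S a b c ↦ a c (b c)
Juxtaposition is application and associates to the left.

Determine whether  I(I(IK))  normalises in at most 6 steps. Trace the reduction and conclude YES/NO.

Answer: YES — reaches normal form K in 3 ≤ 6 steps

Working:
  start: I(I(IK))
  step 1: I(IK)
  step 2: IK
  step 3: K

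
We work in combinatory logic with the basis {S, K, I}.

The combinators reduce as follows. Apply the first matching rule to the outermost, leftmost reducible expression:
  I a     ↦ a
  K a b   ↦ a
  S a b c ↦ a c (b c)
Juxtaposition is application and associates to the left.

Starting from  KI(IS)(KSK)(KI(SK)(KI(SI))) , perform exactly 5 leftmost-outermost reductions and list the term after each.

Answer: after 5 steps: S(KI(SI))

Reduction:
  start: KI(IS)(KSK)(KI(SK)(KI(SI)))
  step 1: I(KSK)(KI(SK)(KI(SI)))
  step 2: KSK(KI(SK)(KI(SI)))
  step 3: S(KI(SK)(KI(SI)))
  step 4: S(I(KI(SI)))
  step 5: S(KI(SI))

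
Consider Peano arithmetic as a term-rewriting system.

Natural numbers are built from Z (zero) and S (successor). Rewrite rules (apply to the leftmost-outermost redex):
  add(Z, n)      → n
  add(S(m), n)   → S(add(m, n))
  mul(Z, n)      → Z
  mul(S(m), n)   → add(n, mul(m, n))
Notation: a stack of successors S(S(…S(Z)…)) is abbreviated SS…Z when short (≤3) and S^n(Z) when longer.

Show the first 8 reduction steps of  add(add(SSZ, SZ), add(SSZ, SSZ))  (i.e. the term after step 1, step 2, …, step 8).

  start: add(add(SSZ, SZ), add(SSZ, SSZ))
  [1] add(S(add(SZ, SZ)), add(SSZ, SSZ))
  [2] S(add(add(SZ, SZ), add(SSZ, SSZ)))
  [3] S(add(S(add(Z, SZ)), add(SSZ, SSZ)))
  [4] S(S(add(add(Z, SZ), add(SSZ, SSZ))))
  [5] S(S(add(SZ, add(SSZ, SSZ))))
  [6] S(S(S(add(Z, add(SSZ, SSZ)))))
  [7] S(S(S(add(SSZ, SSZ))))
  [8] S(S(S(S(add(SZ, SSZ)))))

Answer: after 8 steps: S(S(S(S(add(SZ, SSZ)))))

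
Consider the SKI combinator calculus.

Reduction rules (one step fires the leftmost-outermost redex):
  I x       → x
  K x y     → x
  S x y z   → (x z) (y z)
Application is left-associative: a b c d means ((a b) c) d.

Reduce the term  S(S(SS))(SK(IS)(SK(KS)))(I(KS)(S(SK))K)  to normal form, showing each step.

  start: S(S(SS))(SK(IS)(SK(KS)))(I(KS)(S(SK))K)
  [1] S(SS)(I(KS)(S(SK))K)(SK(IS)(SK(KS))(I(KS)(S(SK))K))
  [2] SS(SK(IS)(SK(KS))(I(KS)(S(SK))K))(I(KS)(S(SK))K(SK(IS)(SK(KS))(I(KS)(S(SK))K)))
  [3] S(I(KS)(S(SK))K(SK(IS)(SK(KS))(I(KS)(S(SK))K)))(SK(IS)(SK(KS))(I(KS)(S(SK))K)(I(KS)(S(SK))K(SK(IS)(SK(KS))(I(KS)(S(SK))K))))
  [4] S(KS(S(SK))K(SK(IS)(SK(KS))(I(KS)(S(SK))K)))(SK(IS)(SK(KS))(I(KS)(S(SK))K)(I(KS)(S(SK))K(SK(IS)(SK(KS))(I(KS)(S(SK))K))))
  [5] S(SK(SK(IS)(SK(KS))(I(KS)(S(SK))K)))(SK(IS)(SK(KS))(I(KS)(S(SK))K)(I(KS)(S(SK))K(SK(IS)(SK(KS))(I(KS)(S(SK))K))))
  [6] S(SK(K(SK(KS))(IS(SK(KS)))(I(KS)(S(SK))K)))(SK(IS)(SK(KS))(I(KS)(S(SK))K)(I(KS)(S(SK))K(SK(IS)(SK(KS))(I(KS)(S(SK))K))))
  [7] S(SK(SK(KS)(I(KS)(S(SK))K)))(SK(IS)(SK(KS))(I(KS)(S(SK))K)(I(KS)(S(SK))K(SK(IS)(SK(KS))(I(KS)(S(SK))K))))
  [8] S(SK(K(I(KS)(S(SK))K)(KS(I(KS)(S(SK))K))))(SK(IS)(SK(KS))(I(KS)(S(SK))K)(I(KS)(S(SK))K(SK(IS)(SK(KS))(I(KS)(S(SK))K))))
  [9] S(SK(I(KS)(S(SK))K))(SK(IS)(SK(KS))(I(KS)(S(SK))K)(I(KS)(S(SK))K(SK(IS)(SK(KS))(I(KS)(S(SK))K))))
  [10] S(SK(KS(S(SK))K))(SK(IS)(SK(KS))(I(KS)(S(SK))K)(I(KS)(S(SK))K(SK(IS)(SK(KS))(I(KS)(S(SK))K))))
  [11] S(SK(SK))(SK(IS)(SK(KS))(I(KS)(S(SK))K)(I(KS)(S(SK))K(SK(IS)(SK(KS))(I(KS)(S(SK))K))))
  [12] S(SK(SK))(K(SK(KS))(IS(SK(KS)))(I(KS)(S(SK))K)(I(KS)(S(SK))K(SK(IS)(SK(KS))(I(KS)(S(SK))K))))
  [13] S(SK(SK))(SK(KS)(I(KS)(S(SK))K)(I(KS)(S(SK))K(SK(IS)(SK(KS))(I(KS)(S(SK))K))))
  [14] S(SK(SK))(K(I(KS)(S(SK))K)(KS(I(KS)(S(SK))K))(I(KS)(S(SK))K(SK(IS)(SK(KS))(I(KS)(S(SK))K))))
  [15] S(SK(SK))(I(KS)(S(SK))K(I(KS)(S(SK))K(SK(IS)(SK(KS))(I(KS)(S(SK))K))))
  [16] S(SK(SK))(KS(S(SK))K(I(KS)(S(SK))K(SK(IS)(SK(KS))(I(KS)(S(SK))K))))
  [17] S(SK(SK))(SK(I(KS)(S(SK))K(SK(IS)(SK(KS))(I(KS)(S(SK))K))))
  [18] S(SK(SK))(SK(KS(S(SK))K(SK(IS)(SK(KS))(I(KS)(S(SK))K))))
  [19] S(SK(SK))(SK(SK(SK(IS)(SK(KS))(I(KS)(S(SK))K))))
  [20] S(SK(SK))(SK(SK(K(SK(KS))(IS(SK(KS)))(I(KS)(S(SK))K))))
  [21] S(SK(SK))(SK(SK(SK(KS)(I(KS)(S(SK))K))))
  [22] S(SK(SK))(SK(SK(K(I(KS)(S(SK))K)(KS(I(KS)(S(SK))K)))))
  [23] S(SK(SK))(SK(SK(I(KS)(S(SK))K)))
  [24] S(SK(SK))(SK(SK(KS(S(SK))K)))
  [25] S(SK(SK))(SK(SK(SK)))

Answer: normal form = S(SK(SK))(SK(SK(SK)))  (in 25 steps)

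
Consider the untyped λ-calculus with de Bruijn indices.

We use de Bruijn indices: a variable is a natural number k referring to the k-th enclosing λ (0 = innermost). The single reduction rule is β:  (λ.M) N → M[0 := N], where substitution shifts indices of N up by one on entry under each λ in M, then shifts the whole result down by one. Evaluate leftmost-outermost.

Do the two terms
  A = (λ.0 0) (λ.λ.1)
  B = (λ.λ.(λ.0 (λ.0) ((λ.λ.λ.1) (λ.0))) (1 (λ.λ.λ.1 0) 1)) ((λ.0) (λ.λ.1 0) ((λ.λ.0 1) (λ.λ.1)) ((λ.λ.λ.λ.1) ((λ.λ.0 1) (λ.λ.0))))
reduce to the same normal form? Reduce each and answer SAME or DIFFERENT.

Term A:
  start: (λ.0 0) (λ.λ.1)
  step 1: (λ.λ.1) (λ.λ.1)
  step 2: λ.λ.λ.1

Term B:
  start: (λ.λ.(λ.0 (λ.0) ((λ.λ.λ.1) (λ.0))) (1 (λ.λ.λ.1 0) 1)) ((λ.0) (λ.λ.1 0) ((λ.λ.0 1) (λ.λ.1)) ((λ.λ.λ.λ.1) ((λ.λ.0 1) (λ.λ.0))))
  step 1: λ.(λ.0 (λ.0) ((λ.λ.λ.1) (λ.0))) ((λ.0) (λ.λ.1 0) ((λ.λ.0 1) (λ.λ.1)) ((λ.λ.λ.λ.1) ((λ.λ.0 1) (λ.λ.0))) (λ.λ.λ.1 0) ((λ.0) (λ.λ.1 0) ((λ.λ.0 1) (λ.λ.1)) ((λ.λ.λ.λ.1) ((λ.λ.0 1) (λ.λ.0)))))
  step 2: λ.(λ.0) (λ.λ.1 0) ((λ.λ.0 1) (λ.λ.1)) ((λ.λ.λ.λ.1) ((λ.λ.0 1) (λ.λ.0))) (λ.λ.λ.1 0) ((λ.0) (λ.λ.1 0) ((λ.λ.0 1) (λ.λ.1)) ((λ.λ.λ.λ.1) ((λ.λ.0 1) (λ.λ.0)))) (λ.0) ((λ.λ.λ.1) (λ.0))
  step 3: λ.(λ.λ.1 0) ((λ.λ.0 1) (λ.λ.1)) ((λ.λ.λ.λ.1) ((λ.λ.0 1) (λ.λ.0))) (λ.λ.λ.1 0) ((λ.0) (λ.λ.1 0) ((λ.λ.0 1) (λ.λ.1)) ((λ.λ.λ.λ.1) ((λ.λ.0 1) (λ.λ.0)))) (λ.0) ((λ.λ.λ.1) (λ.0))
  step 4: λ.(λ.(λ.λ.0 1) (λ.λ.1) 0) ((λ.λ.λ.λ.1) ((λ.λ.0 1) (λ.λ.0))) (λ.λ.λ.1 0) ((λ.0) (λ.λ.1 0) ((λ.λ.0 1) (λ.λ.1)) ((λ.λ.λ.λ.1) ((λ.λ.0 1) (λ.λ.0)))) (λ.0) ((λ.λ.λ.1) (λ.0))
  step 5: λ.(λ.λ.0 1) (λ.λ.1) ((λ.λ.λ.λ.1) ((λ.λ.0 1) (λ.λ.0))) (λ.λ.λ.1 0) ((λ.0) (λ.λ.1 0) ((λ.λ.0 1) (λ.λ.1)) ((λ.λ.λ.λ.1) ((λ.λ.0 1) (λ.λ.0)))) (λ.0) ((λ.λ.λ.1) (λ.0))
  step 6: λ.(λ.0 (λ.λ.1)) ((λ.λ.λ.λ.1) ((λ.λ.0 1) (λ.λ.0))) (λ.λ.λ.1 0) ((λ.0) (λ.λ.1 0) ((λ.λ.0 1) (λ.λ.1)) ((λ.λ.λ.λ.1) ((λ.λ.0 1) (λ.λ.0)))) (λ.0) ((λ.λ.λ.1) (λ.0))
  step 7: λ.(λ.λ.λ.λ.1) ((λ.λ.0 1) (λ.λ.0)) (λ.λ.1) (λ.λ.λ.1 0) ((λ.0) (λ.λ.1 0) ((λ.λ.0 1) (λ.λ.1)) ((λ.λ.λ.λ.1) ((λ.λ.0 1) (λ.λ.0)))) (λ.0) ((λ.λ.λ.1) (λ.0))
  step 8: λ.(λ.λ.λ.1) (λ.λ.1) (λ.λ.λ.1 0) ((λ.0) (λ.λ.1 0) ((λ.λ.0 1) (λ.λ.1)) ((λ.λ.λ.λ.1) ((λ.λ.0 1) (λ.λ.0)))) (λ.0) ((λ.λ.λ.1) (λ.0))
  step 9: λ.(λ.λ.1) (λ.λ.λ.1 0) ((λ.0) (λ.λ.1 0) ((λ.λ.0 1) (λ.λ.1)) ((λ.λ.λ.λ.1) ((λ.λ.0 1) (λ.λ.0)))) (λ.0) ((λ.λ.λ.1) (λ.0))
  step 10: λ.(λ.λ.λ.λ.1 0) ((λ.0) (λ.λ.1 0) ((λ.λ.0 1) (λ.λ.1)) ((λ.λ.λ.λ.1) ((λ.λ.0 1) (λ.λ.0)))) (λ.0) ((λ.λ.λ.1) (λ.0))
  step 11: λ.(λ.λ.λ.1 0) (λ.0) ((λ.λ.λ.1) (λ.0))
  step 12: λ.(λ.λ.1 0) ((λ.λ.λ.1) (λ.0))
  step 13: λ.λ.(λ.λ.λ.1) (λ.0) 0
  step 14: λ.λ.(λ.λ.1) 0
  step 15: λ.λ.λ.1

Answer: SAME — A ⇓ λ.λ.λ.1, B ⇓ λ.λ.λ.1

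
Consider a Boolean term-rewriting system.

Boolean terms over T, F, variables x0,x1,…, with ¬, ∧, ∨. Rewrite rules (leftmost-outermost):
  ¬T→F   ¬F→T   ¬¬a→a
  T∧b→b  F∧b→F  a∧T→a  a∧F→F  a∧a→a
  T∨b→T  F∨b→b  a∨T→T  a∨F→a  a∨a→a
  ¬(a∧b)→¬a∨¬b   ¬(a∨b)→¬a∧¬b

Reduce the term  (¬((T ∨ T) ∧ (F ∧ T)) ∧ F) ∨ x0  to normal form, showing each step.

  start: (¬((T ∨ T) ∧ (F ∧ T)) ∧ F) ∨ x0
  [1] F ∨ x0
  [2] x0

Answer: normal form = x0  (in 2 steps)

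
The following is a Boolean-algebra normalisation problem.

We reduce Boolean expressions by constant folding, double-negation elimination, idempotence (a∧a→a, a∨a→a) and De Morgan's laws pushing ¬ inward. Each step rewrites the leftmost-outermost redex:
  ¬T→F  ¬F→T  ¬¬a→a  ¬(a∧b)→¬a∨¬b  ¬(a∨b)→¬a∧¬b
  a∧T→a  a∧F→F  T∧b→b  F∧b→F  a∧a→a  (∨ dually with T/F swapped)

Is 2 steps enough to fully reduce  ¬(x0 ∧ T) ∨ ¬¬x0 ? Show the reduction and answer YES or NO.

  start: ¬(x0 ∧ T) ∨ ¬¬x0
  step 1: (¬x0 ∨ ¬T) ∨ ¬¬x0
  step 2: (¬x0 ∨ F) ∨ ¬¬x0

Answer: NO — after 2 steps the term is (¬x0 ∨ F) ∨ ¬¬x0, not yet normal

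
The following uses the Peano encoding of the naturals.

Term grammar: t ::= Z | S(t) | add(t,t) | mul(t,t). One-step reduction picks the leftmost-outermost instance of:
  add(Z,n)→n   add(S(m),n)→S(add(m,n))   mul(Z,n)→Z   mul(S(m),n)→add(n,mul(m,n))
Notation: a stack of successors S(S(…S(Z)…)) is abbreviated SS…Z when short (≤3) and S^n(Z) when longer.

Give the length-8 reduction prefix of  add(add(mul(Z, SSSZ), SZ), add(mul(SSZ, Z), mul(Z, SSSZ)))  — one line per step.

Answer: after 8 steps: S(add(mul(Z, Z), mul(Z, SSSZ)))

Working:
  start: add(add(mul(Z, SSSZ), SZ), add(mul(SSZ, Z), mul(Z, SSSZ)))
  →1  add(add(Z, SZ), add(mul(SSZ, Z), mul(Z, SSSZ)))
  →2  add(SZ, add(mul(SSZ, Z), mul(Z, SSSZ)))
  →3  S(add(Z, add(mul(SSZ, Z), mul(Z, SSSZ))))
  →4  S(add(mul(SSZ, Z), mul(Z, SSSZ)))
  →5  S(add(add(Z, mul(SZ, Z)), mul(Z, SSSZ)))
  →6  S(add(mul(SZ, Z), mul(Z, SSSZ)))
  →7  S(add(add(Z, mul(Z, Z)), mul(Z, SSSZ)))
  →8  S(add(mul(Z, Z), mul(Z, SSSZ)))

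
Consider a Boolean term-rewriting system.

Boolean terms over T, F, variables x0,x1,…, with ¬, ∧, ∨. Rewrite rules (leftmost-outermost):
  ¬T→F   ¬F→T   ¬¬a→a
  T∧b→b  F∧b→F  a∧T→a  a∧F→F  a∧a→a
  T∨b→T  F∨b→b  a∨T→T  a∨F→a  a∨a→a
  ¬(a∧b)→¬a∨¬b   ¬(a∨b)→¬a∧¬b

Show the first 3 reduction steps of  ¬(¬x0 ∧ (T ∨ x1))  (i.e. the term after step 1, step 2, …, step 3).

  start: ¬(¬x0 ∧ (T ∨ x1))
  [1] ¬¬x0 ∨ ¬(T ∨ x1)
  [2] x0 ∨ ¬(T ∨ x1)
  [3] x0 ∨ (¬T ∧ ¬x1)

Answer: after 3 steps: x0 ∨ (¬T ∧ ¬x1)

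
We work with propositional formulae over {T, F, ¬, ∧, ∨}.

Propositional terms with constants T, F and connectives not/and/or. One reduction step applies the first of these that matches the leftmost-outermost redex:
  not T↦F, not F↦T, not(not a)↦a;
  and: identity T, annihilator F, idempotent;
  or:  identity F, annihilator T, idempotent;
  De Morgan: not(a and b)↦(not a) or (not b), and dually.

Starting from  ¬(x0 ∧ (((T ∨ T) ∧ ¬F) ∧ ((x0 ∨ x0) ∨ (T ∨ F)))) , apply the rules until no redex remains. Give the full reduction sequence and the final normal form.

  start: ¬(x0 ∧ (((T ∨ T) ∧ ¬F) ∧ ((x0 ∨ x0) ∨ (T ∨ F))))
  →1  ¬x0 ∨ ¬(((T ∨ T) ∧ ¬F) ∧ ((x0 ∨ x0) ∨ (T ∨ F)))
  →2  ¬x0 ∨ (¬((T ∨ T) ∧ ¬F) ∨ ¬((x0 ∨ x0) ∨ (T ∨ F)))
  →3  ¬x0 ∨ ((¬(T ∨ T) ∨ ¬¬F) ∨ ¬((x0 ∨ x0) ∨ (T ∨ F)))
  →4  ¬x0 ∨ (((¬T ∧ ¬T) ∨ ¬¬F) ∨ ¬((x0 ∨ x0) ∨ (T ∨ F)))
  →5  ¬x0 ∨ ((¬T ∨ ¬¬F) ∨ ¬((x0 ∨ x0) ∨ (T ∨ F)))
  →6  ¬x0 ∨ ((F ∨ ¬¬F) ∨ ¬((x0 ∨ x0) ∨ (T ∨ F)))
  →7  ¬x0 ∨ (¬¬F ∨ ¬((x0 ∨ x0) ∨ (T ∨ F)))
  →8  ¬x0 ∨ (F ∨ ¬((x0 ∨ x0) ∨ (T ∨ F)))
  →9  ¬x0 ∨ ¬((x0 ∨ x0) ∨ (T ∨ F))
  →10  ¬x0 ∨ (¬(x0 ∨ x0) ∧ ¬(T ∨ F))
  →11  ¬x0 ∨ ((¬x0 ∧ ¬x0) ∧ ¬(T ∨ F))
  →12  ¬x0 ∨ (¬x0 ∧ ¬(T ∨ F))
  →13  ¬x0 ∨ (¬x0 ∧ (¬T ∧ ¬F))
  →14  ¬x0 ∨ (¬x0 ∧ (F ∧ ¬F))
  →15  ¬x0 ∨ (¬x0 ∧ F)
  →16  ¬x0 ∨ F
  →17  ¬x0

Answer: normal form = ¬x0  (in 17 steps)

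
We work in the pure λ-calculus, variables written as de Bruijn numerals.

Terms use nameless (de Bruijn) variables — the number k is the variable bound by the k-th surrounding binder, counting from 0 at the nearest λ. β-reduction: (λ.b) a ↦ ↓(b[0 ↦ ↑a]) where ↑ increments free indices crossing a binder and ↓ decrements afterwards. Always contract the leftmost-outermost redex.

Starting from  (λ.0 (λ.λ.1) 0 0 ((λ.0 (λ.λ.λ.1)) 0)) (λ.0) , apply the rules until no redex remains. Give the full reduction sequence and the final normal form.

Answer: normal form = λ.λ.λ.1  (in 7 steps)

Reduction:
  start: (λ.0 (λ.λ.1) 0 0 ((λ.0 (λ.λ.λ.1)) 0)) (λ.0)
  [1] (λ.0) (λ.λ.1) (λ.0) (λ.0) ((λ.0 (λ.λ.λ.1)) (λ.0))
  [2] (λ.λ.1) (λ.0) (λ.0) ((λ.0 (λ.λ.λ.1)) (λ.0))
  [3] (λ.λ.0) (λ.0) ((λ.0 (λ.λ.λ.1)) (λ.0))
  [4] (λ.0) ((λ.0 (λ.λ.λ.1)) (λ.0))
  [5] (λ.0 (λ.λ.λ.1)) (λ.0)
  [6] (λ.0) (λ.λ.λ.1)
  [7] λ.λ.λ.1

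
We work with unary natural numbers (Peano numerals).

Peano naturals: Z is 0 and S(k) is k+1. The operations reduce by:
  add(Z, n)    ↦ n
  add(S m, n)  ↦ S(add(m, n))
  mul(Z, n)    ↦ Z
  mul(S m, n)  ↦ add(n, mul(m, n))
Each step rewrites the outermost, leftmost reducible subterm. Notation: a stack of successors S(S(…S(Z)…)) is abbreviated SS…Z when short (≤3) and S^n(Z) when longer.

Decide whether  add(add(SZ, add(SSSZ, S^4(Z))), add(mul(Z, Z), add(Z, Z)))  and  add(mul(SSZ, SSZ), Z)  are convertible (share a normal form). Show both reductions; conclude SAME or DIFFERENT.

Answer: DIFFERENT — A ⇓ S^8(Z), B ⇓ S^4(Z)

Derivation:
Term A:
  start: add(add(SZ, add(SSSZ, S^4(Z))), add(mul(Z, Z), add(Z, Z)))
  step 1: add(S(add(Z, add(SSSZ, S^4(Z)))), add(mul(Z, Z), add(Z, Z)))
  step 2: S(add(add(Z, add(SSSZ, S^4(Z))), add(mul(Z, Z), add(Z, Z))))
  step 3: S(add(add(SSSZ, S^4(Z)), add(mul(Z, Z), add(Z, Z))))
  step 4: S(add(S(add(SSZ, S^4(Z))), add(mul(Z, Z), add(Z, Z))))
  step 5: S(S(add(add(SSZ, S^4(Z)), add(mul(Z, Z), add(Z, Z)))))
  step 6: S(S(add(S(add(SZ, S^4(Z))), add(mul(Z, Z), add(Z, Z)))))
  step 7: S(S(S(add(add(SZ, S^4(Z)), add(mul(Z, Z), add(Z, Z))))))
  step 8: S(S(S(add(S(add(Z, S^4(Z))), add(mul(Z, Z), add(Z, Z))))))
  step 9: S(S(S(S(add(add(Z, S^4(Z)), add(mul(Z, Z), add(Z, Z)))))))
  step 10: S(S(S(S(add(S^4(Z), add(mul(Z, Z), add(Z, Z)))))))
  step 11: S(S(S(S(S(add(SSSZ, add(mul(Z, Z), add(Z, Z))))))))
  step 12: S(S(S(S(S(S(add(SSZ, add(mul(Z, Z), add(Z, Z)))))))))
  step 13: S(S(S(S(S(S(S(add(SZ, add(mul(Z, Z), add(Z, Z))))))))))
  step 14: S(S(S(S(S(S(S(S(add(Z, add(mul(Z, Z), add(Z, Z)))))))))))
  step 15: S(S(S(S(S(S(S(S(add(mul(Z, Z), add(Z, Z))))))))))
  step 16: S(S(S(S(S(S(S(S(add(Z, add(Z, Z))))))))))
  step 17: S(S(S(S(S(S(S(S(add(Z, Z)))))))))
  step 18: S^8(Z)

Term B:
  start: add(mul(SSZ, SSZ), Z)
  step 1: add(add(SSZ, mul(SZ, SSZ)), Z)
  step 2: add(S(add(SZ, mul(SZ, SSZ))), Z)
  step 3: S(add(add(SZ, mul(SZ, SSZ)), Z))
  step 4: S(add(S(add(Z, mul(SZ, SSZ))), Z))
  step 5: S(S(add(add(Z, mul(SZ, SSZ)), Z)))
  step 6: S(S(add(mul(SZ, SSZ), Z)))
  step 7: S(S(add(add(SSZ, mul(Z, SSZ)), Z)))
  step 8: S(S(add(S(add(SZ, mul(Z, SSZ))), Z)))
  step 9: S(S(S(add(add(SZ, mul(Z, SSZ)), Z))))
  step 10: S(S(S(add(S(add(Z, mul(Z, SSZ))), Z))))
  step 11: S(S(S(S(add(add(Z, mul(Z, SSZ)), Z)))))
  step 12: S(S(S(S(add(mul(Z, SSZ), Z)))))
  step 13: S(S(S(S(add(Z, Z)))))
  step 14: S^4(Z)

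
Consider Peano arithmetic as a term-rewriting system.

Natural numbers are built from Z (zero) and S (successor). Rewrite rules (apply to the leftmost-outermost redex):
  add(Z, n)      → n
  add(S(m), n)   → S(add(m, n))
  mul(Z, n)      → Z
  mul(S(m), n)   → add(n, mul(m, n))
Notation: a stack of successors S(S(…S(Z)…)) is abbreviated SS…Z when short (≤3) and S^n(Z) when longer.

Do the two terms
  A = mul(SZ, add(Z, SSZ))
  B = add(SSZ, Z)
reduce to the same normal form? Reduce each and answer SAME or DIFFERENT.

Answer: SAME — A ⇓ SSZ, B ⇓ SSZ

Reduction:
Term A:
  start: mul(SZ, add(Z, SSZ))
  [1] add(add(Z, SSZ), mul(Z, add(Z, SSZ)))
  [2] add(SSZ, mul(Z, add(Z, SSZ)))
  [3] S(add(SZ, mul(Z, add(Z, SSZ))))
  [4] S(S(add(Z, mul(Z, add(Z, SSZ)))))
  [5] S(S(mul(Z, add(Z, SSZ))))
  [6] SSZ

Term B:
  start: add(SSZ, Z)
  [1] S(add(SZ, Z))
  [2] S(S(add(Z, Z)))
  [3] SSZ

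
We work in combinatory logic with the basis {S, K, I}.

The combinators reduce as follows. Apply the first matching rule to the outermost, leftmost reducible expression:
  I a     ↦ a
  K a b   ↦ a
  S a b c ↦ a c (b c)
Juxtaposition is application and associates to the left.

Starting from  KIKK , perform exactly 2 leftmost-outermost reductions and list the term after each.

Answer: after 2 steps: K

Working:
  start: KIKK
  [1] IK
  [2] K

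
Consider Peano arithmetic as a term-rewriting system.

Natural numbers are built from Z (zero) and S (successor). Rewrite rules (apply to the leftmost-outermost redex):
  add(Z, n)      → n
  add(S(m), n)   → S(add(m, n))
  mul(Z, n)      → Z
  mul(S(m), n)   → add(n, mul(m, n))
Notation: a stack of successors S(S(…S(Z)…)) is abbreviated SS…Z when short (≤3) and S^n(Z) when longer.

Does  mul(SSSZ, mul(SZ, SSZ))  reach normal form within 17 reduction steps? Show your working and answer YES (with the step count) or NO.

Answer: NO — after 17 steps the term is S(S(S(S(add(Z, mul(SZ, mul(SZ, SSZ))))))), not yet normal

Reduction:
  start: mul(SSSZ, mul(SZ, SSZ))
  step 1: add(mul(SZ, SSZ), mul(SSZ, mul(SZ, SSZ)))
  step 2: add(add(SSZ, mul(Z, SSZ)), mul(SSZ, mul(SZ, SSZ)))
  step 3: add(S(add(SZ, mul(Z, SSZ))), mul(SSZ, mul(SZ, SSZ)))
  step 4: S(add(add(SZ, mul(Z, SSZ)), mul(SSZ, mul(SZ, SSZ))))
  step 5: S(add(S(add(Z, mul(Z, SSZ))), mul(SSZ, mul(SZ, SSZ))))
  step 6: S(S(add(add(Z, mul(Z, SSZ)), mul(SSZ, mul(SZ, SSZ)))))
  step 7: S(S(add(mul(Z, SSZ), mul(SSZ, mul(SZ, SSZ)))))
  step 8: S(S(add(Z, mul(SSZ, mul(SZ, SSZ)))))
  step 9: S(S(mul(SSZ, mul(SZ, SSZ))))
  step 10: S(S(add(mul(SZ, SSZ), mul(SZ, mul(SZ, SSZ)))))
  step 11: S(S(add(add(SSZ, mul(Z, SSZ)), mul(SZ, mul(SZ, SSZ)))))
  step 12: S(S(add(S(add(SZ, mul(Z, SSZ))), mul(SZ, mul(SZ, SSZ)))))
  step 13: S(S(S(add(add(SZ, mul(Z, SSZ)), mul(SZ, mul(SZ, SSZ))))))
  step 14: S(S(S(add(S(add(Z, mul(Z, SSZ))), mul(SZ, mul(SZ, SSZ))))))
  step 15: S(S(S(S(add(add(Z, mul(Z, SSZ)), mul(SZ, mul(SZ, SSZ)))))))
  step 16: S(S(S(S(add(mul(Z, SSZ), mul(SZ, mul(SZ, SSZ)))))))
  step 17: S(S(S(S(add(Z, mul(SZ, mul(SZ, SSZ)))))))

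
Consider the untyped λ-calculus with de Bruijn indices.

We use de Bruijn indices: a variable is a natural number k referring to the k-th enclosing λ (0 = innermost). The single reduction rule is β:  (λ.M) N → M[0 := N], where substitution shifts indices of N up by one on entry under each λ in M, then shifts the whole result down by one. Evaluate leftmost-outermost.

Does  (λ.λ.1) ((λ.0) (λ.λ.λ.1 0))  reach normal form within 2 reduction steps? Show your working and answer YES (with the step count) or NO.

  start: (λ.λ.1) ((λ.0) (λ.λ.λ.1 0))
  →1  λ.(λ.0) (λ.λ.λ.1 0)
  →2  λ.λ.λ.λ.1 0

Answer: YES — reaches normal form λ.λ.λ.λ.1 0 in 2 ≤ 2 steps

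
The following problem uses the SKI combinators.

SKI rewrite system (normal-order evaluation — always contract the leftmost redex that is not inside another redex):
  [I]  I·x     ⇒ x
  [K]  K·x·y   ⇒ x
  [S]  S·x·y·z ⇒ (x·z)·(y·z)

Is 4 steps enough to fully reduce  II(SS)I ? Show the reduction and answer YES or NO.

  start: II(SS)I
  [1] I(SS)I
  [2] SSI

Answer: YES — reaches normal form SSI in 2 ≤ 4 steps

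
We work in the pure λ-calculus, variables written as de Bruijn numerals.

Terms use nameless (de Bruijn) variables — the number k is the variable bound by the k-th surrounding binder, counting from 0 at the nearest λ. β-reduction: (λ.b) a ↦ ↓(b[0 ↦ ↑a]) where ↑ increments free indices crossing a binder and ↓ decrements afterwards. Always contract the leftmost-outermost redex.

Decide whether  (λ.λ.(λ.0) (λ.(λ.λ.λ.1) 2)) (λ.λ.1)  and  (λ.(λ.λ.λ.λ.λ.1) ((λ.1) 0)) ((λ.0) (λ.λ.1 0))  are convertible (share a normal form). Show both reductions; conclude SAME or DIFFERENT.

Answer: SAME — A ⇓ λ.λ.λ.λ.1, B ⇓ λ.λ.λ.λ.1

Derivation:
Term A:
  start: (λ.λ.(λ.0) (λ.(λ.λ.λ.1) 2)) (λ.λ.1)
  step 1: λ.(λ.0) (λ.(λ.λ.λ.1) (λ.λ.1))
  step 2: λ.λ.(λ.λ.λ.1) (λ.λ.1)
  step 3: λ.λ.λ.λ.1

Term B:
  start: (λ.(λ.λ.λ.λ.λ.1) ((λ.1) 0)) ((λ.0) (λ.λ.1 0))
  step 1: (λ.λ.λ.λ.λ.1) ((λ.(λ.0) (λ.λ.1 0)) ((λ.0) (λ.λ.1 0)))
  step 2: λ.λ.λ.λ.1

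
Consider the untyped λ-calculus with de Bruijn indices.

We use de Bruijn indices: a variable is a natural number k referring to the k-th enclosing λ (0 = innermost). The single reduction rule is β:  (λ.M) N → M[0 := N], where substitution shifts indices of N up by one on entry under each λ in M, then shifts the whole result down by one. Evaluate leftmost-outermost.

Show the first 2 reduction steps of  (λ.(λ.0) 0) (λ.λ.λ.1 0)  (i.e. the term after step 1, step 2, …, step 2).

  start: (λ.(λ.0) 0) (λ.λ.λ.1 0)
  →1  (λ.0) (λ.λ.λ.1 0)
  →2  λ.λ.λ.1 0

Answer: after 2 steps: λ.λ.λ.1 0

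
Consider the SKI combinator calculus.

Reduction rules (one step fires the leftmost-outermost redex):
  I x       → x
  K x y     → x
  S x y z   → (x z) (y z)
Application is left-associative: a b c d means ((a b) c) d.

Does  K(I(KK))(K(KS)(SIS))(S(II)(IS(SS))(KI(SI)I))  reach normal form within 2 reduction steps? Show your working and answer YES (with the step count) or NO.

  start: K(I(KK))(K(KS)(SIS))(S(II)(IS(SS))(KI(SI)I))
  →1  I(KK)(S(II)(IS(SS))(KI(SI)I))
  →2  KK(S(II)(IS(SS))(KI(SI)I))

Answer: NO — after 2 steps the term is KK(S(II)(IS(SS))(KI(SI)I)), not yet normal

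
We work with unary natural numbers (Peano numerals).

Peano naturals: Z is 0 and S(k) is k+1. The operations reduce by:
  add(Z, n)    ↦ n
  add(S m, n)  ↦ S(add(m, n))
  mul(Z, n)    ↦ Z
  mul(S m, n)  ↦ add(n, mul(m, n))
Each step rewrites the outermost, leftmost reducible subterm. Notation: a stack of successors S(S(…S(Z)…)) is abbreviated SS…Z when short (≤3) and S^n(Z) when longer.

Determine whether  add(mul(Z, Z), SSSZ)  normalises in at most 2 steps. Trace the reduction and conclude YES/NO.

Answer: YES — reaches normal form SSSZ in 2 ≤ 2 steps

Working:
  start: add(mul(Z, Z), SSSZ)
  [1] add(Z, SSSZ)
  [2] SSSZ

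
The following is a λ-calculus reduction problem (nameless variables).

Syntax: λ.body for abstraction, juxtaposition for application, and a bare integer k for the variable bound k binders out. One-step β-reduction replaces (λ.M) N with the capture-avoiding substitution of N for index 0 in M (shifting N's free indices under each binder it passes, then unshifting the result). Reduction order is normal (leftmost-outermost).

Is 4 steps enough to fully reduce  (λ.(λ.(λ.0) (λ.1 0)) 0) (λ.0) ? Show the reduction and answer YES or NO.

  start: (λ.(λ.(λ.0) (λ.1 0)) 0) (λ.0)
  [1] (λ.(λ.0) (λ.1 0)) (λ.0)
  [2] (λ.0) (λ.(λ.0) 0)
  [3] λ.(λ.0) 0
  [4] λ.0

Answer: YES — reaches normal form λ.0 in 4 ≤ 4 steps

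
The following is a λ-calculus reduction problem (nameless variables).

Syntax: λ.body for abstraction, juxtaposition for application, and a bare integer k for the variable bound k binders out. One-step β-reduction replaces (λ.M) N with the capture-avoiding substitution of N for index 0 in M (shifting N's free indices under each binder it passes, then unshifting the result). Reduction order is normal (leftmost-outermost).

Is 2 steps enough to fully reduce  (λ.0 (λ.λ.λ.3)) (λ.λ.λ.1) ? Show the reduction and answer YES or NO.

Answer: YES — reaches normal form λ.λ.1 in 2 ≤ 2 steps

Working:
  start: (λ.0 (λ.λ.λ.3)) (λ.λ.λ.1)
  [1] (λ.λ.λ.1) (λ.λ.λ.λ.λ.λ.1)
  [2] λ.λ.1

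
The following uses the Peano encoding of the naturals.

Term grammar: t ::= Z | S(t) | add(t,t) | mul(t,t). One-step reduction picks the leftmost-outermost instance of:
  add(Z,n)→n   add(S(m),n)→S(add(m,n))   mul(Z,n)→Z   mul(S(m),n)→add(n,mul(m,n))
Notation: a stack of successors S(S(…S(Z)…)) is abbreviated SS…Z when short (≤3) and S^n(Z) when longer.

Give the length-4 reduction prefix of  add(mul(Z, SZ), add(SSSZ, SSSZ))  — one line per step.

Answer: after 4 steps: S(S(add(SZ, SSSZ)))

Derivation:
  start: add(mul(Z, SZ), add(SSSZ, SSSZ))
  step 1: add(Z, add(SSSZ, SSSZ))
  step 2: add(SSSZ, SSSZ)
  step 3: S(add(SSZ, SSSZ))
  step 4: S(S(add(SZ, SSSZ)))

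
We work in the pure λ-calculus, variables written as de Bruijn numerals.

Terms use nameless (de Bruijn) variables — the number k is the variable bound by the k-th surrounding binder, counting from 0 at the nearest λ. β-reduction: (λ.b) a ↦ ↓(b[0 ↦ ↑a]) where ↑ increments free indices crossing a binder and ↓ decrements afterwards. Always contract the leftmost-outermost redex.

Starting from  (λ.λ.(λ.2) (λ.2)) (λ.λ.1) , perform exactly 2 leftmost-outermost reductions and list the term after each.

  start: (λ.λ.(λ.2) (λ.2)) (λ.λ.1)
  step 1: λ.(λ.λ.λ.1) (λ.λ.λ.1)
  step 2: λ.λ.λ.1

Answer: after 2 steps: λ.λ.λ.1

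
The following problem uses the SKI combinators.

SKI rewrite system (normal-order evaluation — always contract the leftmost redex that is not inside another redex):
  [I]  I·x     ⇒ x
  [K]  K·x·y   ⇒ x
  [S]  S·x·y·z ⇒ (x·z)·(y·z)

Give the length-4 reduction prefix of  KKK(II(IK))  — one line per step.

  start: KKK(II(IK))
  step 1: K(II(IK))
  step 2: K(I(IK))
  step 3: K(IK)
  step 4: KK

Answer: after 4 steps: KK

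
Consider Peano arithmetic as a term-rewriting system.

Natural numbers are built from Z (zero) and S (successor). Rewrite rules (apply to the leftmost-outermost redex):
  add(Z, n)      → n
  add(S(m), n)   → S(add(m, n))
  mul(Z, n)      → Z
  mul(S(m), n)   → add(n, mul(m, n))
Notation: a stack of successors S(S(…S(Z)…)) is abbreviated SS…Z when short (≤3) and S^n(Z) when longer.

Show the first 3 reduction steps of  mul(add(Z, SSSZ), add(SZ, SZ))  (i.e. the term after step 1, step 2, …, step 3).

Answer: after 3 steps: add(S(add(Z, SZ)), mul(SSZ, add(SZ, SZ)))

Reduction:
  start: mul(add(Z, SSSZ), add(SZ, SZ))
  [1] mul(SSSZ, add(SZ, SZ))
  [2] add(add(SZ, SZ), mul(SSZ, add(SZ, SZ)))
  [3] add(S(add(Z, SZ)), mul(SSZ, add(SZ, SZ)))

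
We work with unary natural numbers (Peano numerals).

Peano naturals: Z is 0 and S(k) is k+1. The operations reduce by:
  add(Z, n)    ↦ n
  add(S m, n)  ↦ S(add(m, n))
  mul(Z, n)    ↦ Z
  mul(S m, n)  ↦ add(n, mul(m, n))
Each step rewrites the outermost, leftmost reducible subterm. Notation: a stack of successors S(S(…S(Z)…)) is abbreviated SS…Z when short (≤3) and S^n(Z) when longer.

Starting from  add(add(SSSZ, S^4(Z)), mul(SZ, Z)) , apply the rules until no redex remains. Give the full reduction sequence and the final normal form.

  start: add(add(SSSZ, S^4(Z)), mul(SZ, Z))
  [1] add(S(add(SSZ, S^4(Z))), mul(SZ, Z))
  [2] S(add(add(SSZ, S^4(Z)), mul(SZ, Z)))
  [3] S(add(S(add(SZ, S^4(Z))), mul(SZ, Z)))
  [4] S(S(add(add(SZ, S^4(Z)), mul(SZ, Z))))
  [5] S(S(add(S(add(Z, S^4(Z))), mul(SZ, Z))))
  [6] S(S(S(add(add(Z, S^4(Z)), mul(SZ, Z)))))
  [7] S(S(S(add(S^4(Z), mul(SZ, Z)))))
  [8] S(S(S(S(add(SSSZ, mul(SZ, Z))))))
  [9] S(S(S(S(S(add(SSZ, mul(SZ, Z)))))))
  [10] S(S(S(S(S(S(add(SZ, mul(SZ, Z))))))))
  [11] S(S(S(S(S(S(S(add(Z, mul(SZ, Z)))))))))
  [12] S(S(S(S(S(S(S(mul(SZ, Z))))))))
  [13] S(S(S(S(S(S(S(add(Z, mul(Z, Z)))))))))
  [14] S(S(S(S(S(S(S(mul(Z, Z))))))))
  [15] S^7(Z)

Answer: normal form = S^7(Z)  (in 15 steps)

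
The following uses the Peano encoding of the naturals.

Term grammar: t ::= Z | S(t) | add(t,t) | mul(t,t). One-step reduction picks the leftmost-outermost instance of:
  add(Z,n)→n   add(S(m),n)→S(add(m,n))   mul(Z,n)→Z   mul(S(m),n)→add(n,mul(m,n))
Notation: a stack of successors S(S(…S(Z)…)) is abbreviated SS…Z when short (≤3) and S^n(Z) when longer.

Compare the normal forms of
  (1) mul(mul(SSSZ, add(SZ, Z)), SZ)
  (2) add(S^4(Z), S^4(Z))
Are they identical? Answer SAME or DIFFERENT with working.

Term A:
  start: mul(mul(SSSZ, add(SZ, Z)), SZ)
  [1] mul(add(add(SZ, Z), mul(SSZ, add(SZ, Z))), SZ)
  [2] mul(add(S(add(Z, Z)), mul(SSZ, add(SZ, Z))), SZ)
  [3] mul(S(add(add(Z, Z), mul(SSZ, add(SZ, Z)))), SZ)
  [4] add(SZ, mul(add(add(Z, Z), mul(SSZ, add(SZ, Z))), SZ))
  [5] S(add(Z, mul(add(add(Z, Z), mul(SSZ, add(SZ, Z))), SZ)))
  [6] S(mul(add(add(Z, Z), mul(SSZ, add(SZ, Z))), SZ))
  [7] S(mul(add(Z, mul(SSZ, add(SZ, Z))), SZ))
  [8] S(mul(mul(SSZ, add(SZ, Z)), SZ))
  [9] S(mul(add(add(SZ, Z), mul(SZ, add(SZ, Z))), SZ))
  [10] S(mul(add(S(add(Z, Z)), mul(SZ, add(SZ, Z))), SZ))
  [11] S(mul(S(add(add(Z, Z), mul(SZ, add(SZ, Z)))), SZ))
  [12] S(add(SZ, mul(add(add(Z, Z), mul(SZ, add(SZ, Z))), SZ)))
  [13] S(S(add(Z, mul(add(add(Z, Z), mul(SZ, add(SZ, Z))), SZ))))
  [14] S(S(mul(add(add(Z, Z), mul(SZ, add(SZ, Z))), SZ)))
  [15] S(S(mul(add(Z, mul(SZ, add(SZ, Z))), SZ)))
  [16] S(S(mul(mul(SZ, add(SZ, Z)), SZ)))
  [17] S(S(mul(add(add(SZ, Z), mul(Z, add(SZ, Z))), SZ)))
  [18] S(S(mul(add(S(add(Z, Z)), mul(Z, add(SZ, Z))), SZ)))
  [19] S(S(mul(S(add(add(Z, Z), mul(Z, add(SZ, Z)))), SZ)))
  [20] S(S(add(SZ, mul(add(add(Z, Z), mul(Z, add(SZ, Z))), SZ))))
  [21] S(S(S(add(Z, mul(add(add(Z, Z), mul(Z, add(SZ, Z))), SZ)))))
  [22] S(S(S(mul(add(add(Z, Z), mul(Z, add(SZ, Z))), SZ))))
  [23] S(S(S(mul(add(Z, mul(Z, add(SZ, Z))), SZ))))
  [24] S(S(S(mul(mul(Z, add(SZ, Z)), SZ))))
  [25] S(S(S(mul(Z, SZ))))
  [26] SSSZ

Term B:
  start: add(S^4(Z), S^4(Z))
  [1] S(add(SSSZ, S^4(Z)))
  [2] S(S(add(SSZ, S^4(Z))))
  [3] S(S(S(add(SZ, S^4(Z)))))
  [4] S(S(S(S(add(Z, S^4(Z))))))
  [5] S^8(Z)

Answer: DIFFERENT — A ⇓ SSSZ, B ⇓ S^8(Z)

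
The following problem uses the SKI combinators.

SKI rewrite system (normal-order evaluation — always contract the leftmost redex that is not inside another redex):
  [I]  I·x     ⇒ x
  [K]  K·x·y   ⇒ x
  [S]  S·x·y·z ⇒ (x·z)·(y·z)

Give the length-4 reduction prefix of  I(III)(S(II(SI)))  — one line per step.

Answer: after 4 steps: S(II(SI))

Derivation:
  start: I(III)(S(II(SI)))
  →1  III(S(II(SI)))
  →2  II(S(II(SI)))
  →3  I(S(II(SI)))
  →4  S(II(SI))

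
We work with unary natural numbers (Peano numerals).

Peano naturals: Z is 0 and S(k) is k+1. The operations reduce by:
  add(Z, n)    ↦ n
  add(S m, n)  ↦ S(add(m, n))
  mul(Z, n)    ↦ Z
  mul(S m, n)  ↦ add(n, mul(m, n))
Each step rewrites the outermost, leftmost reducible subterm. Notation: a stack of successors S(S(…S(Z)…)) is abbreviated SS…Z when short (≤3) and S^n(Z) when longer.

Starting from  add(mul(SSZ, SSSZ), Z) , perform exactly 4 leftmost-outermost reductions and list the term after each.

  start: add(mul(SSZ, SSSZ), Z)
  →1  add(add(SSSZ, mul(SZ, SSSZ)), Z)
  →2  add(S(add(SSZ, mul(SZ, SSSZ))), Z)
  →3  S(add(add(SSZ, mul(SZ, SSSZ)), Z))
  →4  S(add(S(add(SZ, mul(SZ, SSSZ))), Z))

Answer: after 4 steps: S(add(S(add(SZ, mul(SZ, SSSZ))), Z))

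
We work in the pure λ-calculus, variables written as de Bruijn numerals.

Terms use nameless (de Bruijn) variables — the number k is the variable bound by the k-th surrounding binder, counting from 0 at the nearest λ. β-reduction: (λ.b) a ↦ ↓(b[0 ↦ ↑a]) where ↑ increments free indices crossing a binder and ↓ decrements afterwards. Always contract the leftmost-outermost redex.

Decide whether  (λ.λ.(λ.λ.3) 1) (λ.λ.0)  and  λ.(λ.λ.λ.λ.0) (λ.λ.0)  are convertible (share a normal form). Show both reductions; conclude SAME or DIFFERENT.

Answer: SAME — A ⇓ λ.λ.λ.λ.0, B ⇓ λ.λ.λ.λ.0

Derivation:
Term A:
  start: (λ.λ.(λ.λ.3) 1) (λ.λ.0)
  step 1: λ.(λ.λ.λ.λ.0) (λ.λ.0)
  step 2: λ.λ.λ.λ.0

Term B:
  start: λ.(λ.λ.λ.λ.0) (λ.λ.0)
  step 1: λ.λ.λ.λ.0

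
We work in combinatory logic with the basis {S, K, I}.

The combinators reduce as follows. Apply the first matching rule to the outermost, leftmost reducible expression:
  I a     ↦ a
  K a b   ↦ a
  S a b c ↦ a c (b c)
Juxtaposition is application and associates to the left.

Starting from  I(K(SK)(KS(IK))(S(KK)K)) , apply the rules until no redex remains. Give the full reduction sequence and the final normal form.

  start: I(K(SK)(KS(IK))(S(KK)K))
  →1  K(SK)(KS(IK))(S(KK)K)
  →2  SK(S(KK)K)

Answer: normal form = SK(S(KK)K)  (in 2 steps)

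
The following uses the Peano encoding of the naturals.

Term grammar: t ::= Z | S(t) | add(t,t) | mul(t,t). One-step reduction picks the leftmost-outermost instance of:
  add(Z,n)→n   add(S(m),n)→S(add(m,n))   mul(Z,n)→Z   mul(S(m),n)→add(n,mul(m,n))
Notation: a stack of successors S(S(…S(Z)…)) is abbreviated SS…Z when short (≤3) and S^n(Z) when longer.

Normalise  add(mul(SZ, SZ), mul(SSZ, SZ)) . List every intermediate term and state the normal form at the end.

Answer: normal form = SSSZ  (in 13 steps)

Derivation:
  start: add(mul(SZ, SZ), mul(SSZ, SZ))
  [1] add(add(SZ, mul(Z, SZ)), mul(SSZ, SZ))
  [2] add(S(add(Z, mul(Z, SZ))), mul(SSZ, SZ))
  [3] S(add(add(Z, mul(Z, SZ)), mul(SSZ, SZ)))
  [4] S(add(mul(Z, SZ), mul(SSZ, SZ)))
  [5] S(add(Z, mul(SSZ, SZ)))
  [6] S(mul(SSZ, SZ))
  [7] S(add(SZ, mul(SZ, SZ)))
  [8] S(S(add(Z, mul(SZ, SZ))))
  [9] S(S(mul(SZ, SZ)))
  [10] S(S(add(SZ, mul(Z, SZ))))
  [11] S(S(S(add(Z, mul(Z, SZ)))))
  [12] S(S(S(mul(Z, SZ))))
  [13] SSSZ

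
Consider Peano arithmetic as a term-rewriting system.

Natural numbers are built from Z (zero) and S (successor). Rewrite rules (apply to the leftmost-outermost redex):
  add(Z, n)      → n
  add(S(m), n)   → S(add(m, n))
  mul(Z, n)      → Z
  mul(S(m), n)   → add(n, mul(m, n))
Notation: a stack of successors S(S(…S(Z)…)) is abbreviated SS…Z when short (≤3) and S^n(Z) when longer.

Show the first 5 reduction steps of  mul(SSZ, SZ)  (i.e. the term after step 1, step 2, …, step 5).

Answer: after 5 steps: S(S(add(Z, mul(Z, SZ))))

Working:
  start: mul(SSZ, SZ)
  step 1: add(SZ, mul(SZ, SZ))
  step 2: S(add(Z, mul(SZ, SZ)))
  step 3: S(mul(SZ, SZ))
  step 4: S(add(SZ, mul(Z, SZ)))
  step 5: S(S(add(Z, mul(Z, SZ))))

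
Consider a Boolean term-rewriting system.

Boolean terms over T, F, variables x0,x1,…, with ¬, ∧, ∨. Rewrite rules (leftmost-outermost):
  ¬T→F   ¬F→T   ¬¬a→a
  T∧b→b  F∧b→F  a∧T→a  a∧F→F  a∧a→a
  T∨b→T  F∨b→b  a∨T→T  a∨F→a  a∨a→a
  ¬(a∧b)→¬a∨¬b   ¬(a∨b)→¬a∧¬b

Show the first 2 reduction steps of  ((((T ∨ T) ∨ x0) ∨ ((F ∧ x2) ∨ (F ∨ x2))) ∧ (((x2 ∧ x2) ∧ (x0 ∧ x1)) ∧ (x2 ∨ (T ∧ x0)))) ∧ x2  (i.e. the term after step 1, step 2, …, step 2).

  start: ((((T ∨ T) ∨ x0) ∨ ((F ∧ x2) ∨ (F ∨ x2))) ∧ (((x2 ∧ x2) ∧ (x0 ∧ x1)) ∧ (x2 ∨ (T ∧ x0)))) ∧ x2
  step 1: (((T ∨ x0) ∨ ((F ∧ x2) ∨ (F ∨ x2))) ∧ (((x2 ∧ x2) ∧ (x0 ∧ x1)) ∧ (x2 ∨ (T ∧ x0)))) ∧ x2
  step 2: ((T ∨ ((F ∧ x2) ∨ (F ∨ x2))) ∧ (((x2 ∧ x2) ∧ (x0 ∧ x1)) ∧ (x2 ∨ (T ∧ x0)))) ∧ x2

Answer: after 2 steps: ((T ∨ ((F ∧ x2) ∨ (F ∨ x2))) ∧ (((x2 ∧ x2) ∧ (x0 ∧ x1)) ∧ (x2 ∨ (T ∧ x0)))) ∧ x2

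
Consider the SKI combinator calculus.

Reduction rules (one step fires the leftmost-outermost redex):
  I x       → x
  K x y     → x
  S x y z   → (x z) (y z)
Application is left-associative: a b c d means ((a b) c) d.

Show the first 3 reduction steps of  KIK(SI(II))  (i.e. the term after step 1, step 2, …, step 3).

Answer: after 3 steps: SII

Derivation:
  start: KIK(SI(II))
  step 1: I(SI(II))
  step 2: SI(II)
  step 3: SII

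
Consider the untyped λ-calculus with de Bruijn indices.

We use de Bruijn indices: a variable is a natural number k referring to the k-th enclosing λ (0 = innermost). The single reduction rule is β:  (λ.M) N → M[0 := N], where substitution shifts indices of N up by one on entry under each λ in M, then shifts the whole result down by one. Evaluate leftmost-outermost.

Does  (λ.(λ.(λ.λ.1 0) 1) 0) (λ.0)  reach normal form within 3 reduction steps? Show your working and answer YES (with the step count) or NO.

  start: (λ.(λ.(λ.λ.1 0) 1) 0) (λ.0)
  →1  (λ.(λ.λ.1 0) (λ.0)) (λ.0)
  →2  (λ.λ.1 0) (λ.0)
  →3  λ.(λ.0) 0

Answer: NO — after 3 steps the term is λ.(λ.0) 0, not yet normal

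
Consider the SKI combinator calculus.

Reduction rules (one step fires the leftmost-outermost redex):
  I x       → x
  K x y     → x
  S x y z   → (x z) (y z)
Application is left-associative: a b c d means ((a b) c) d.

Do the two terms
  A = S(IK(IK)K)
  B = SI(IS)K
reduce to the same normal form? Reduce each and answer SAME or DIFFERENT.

Answer: DIFFERENT — A ⇓ SK, B ⇓ K(SK)

Reduction:
Term A:
  start: S(IK(IK)K)
  →1  S(K(IK)K)
  →2  S(IK)
  →3  SK

Term B:
  start: SI(IS)K
  →1  IK(ISK)
  →2  K(ISK)
  →3  K(SK)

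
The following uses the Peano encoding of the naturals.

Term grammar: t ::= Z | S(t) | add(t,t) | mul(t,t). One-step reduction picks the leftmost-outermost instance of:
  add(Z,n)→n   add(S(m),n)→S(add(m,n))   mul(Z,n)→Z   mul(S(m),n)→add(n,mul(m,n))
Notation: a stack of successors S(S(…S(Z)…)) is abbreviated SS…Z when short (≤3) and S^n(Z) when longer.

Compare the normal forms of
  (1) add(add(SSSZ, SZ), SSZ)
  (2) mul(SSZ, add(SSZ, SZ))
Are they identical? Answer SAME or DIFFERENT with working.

Term A:
  start: add(add(SSSZ, SZ), SSZ)
  →1  add(S(add(SSZ, SZ)), SSZ)
  →2  S(add(add(SSZ, SZ), SSZ))
  →3  S(add(S(add(SZ, SZ)), SSZ))
  →4  S(S(add(add(SZ, SZ), SSZ)))
  →5  S(S(add(S(add(Z, SZ)), SSZ)))
  →6  S(S(S(add(add(Z, SZ), SSZ))))
  →7  S(S(S(add(SZ, SSZ))))
  →8  S(S(S(S(add(Z, SSZ)))))
  →9  S^6(Z)

Term B:
  start: mul(SSZ, add(SSZ, SZ))
  →1  add(add(SSZ, SZ), mul(SZ, add(SSZ, SZ)))
  →2  add(S(add(SZ, SZ)), mul(SZ, add(SSZ, SZ)))
  →3  S(add(add(SZ, SZ), mul(SZ, add(SSZ, SZ))))
  →4  S(add(S(add(Z, SZ)), mul(SZ, add(SSZ, SZ))))
  →5  S(S(add(add(Z, SZ), mul(SZ, add(SSZ, SZ)))))
  →6  S(S(add(SZ, mul(SZ, add(SSZ, SZ)))))
  →7  S(S(S(add(Z, mul(SZ, add(SSZ, SZ))))))
  →8  S(S(S(mul(SZ, add(SSZ, SZ)))))
  →9  S(S(S(add(add(SSZ, SZ), mul(Z, add(SSZ, SZ))))))
  →10  S(S(S(add(S(add(SZ, SZ)), mul(Z, add(SSZ, SZ))))))
  →11  S(S(S(S(add(add(SZ, SZ), mul(Z, add(SSZ, SZ)))))))
  →12  S(S(S(S(add(S(add(Z, SZ)), mul(Z, add(SSZ, SZ)))))))
  →13  S(S(S(S(S(add(add(Z, SZ), mul(Z, add(SSZ, SZ))))))))
  →14  S(S(S(S(S(add(SZ, mul(Z, add(SSZ, SZ))))))))
  →15  S(S(S(S(S(S(add(Z, mul(Z, add(SSZ, SZ)))))))))
  →16  S(S(S(S(S(S(mul(Z, add(SSZ, SZ))))))))
  →17  S^6(Z)

Answer: SAME — A ⇓ S^6(Z), B ⇓ S^6(Z)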